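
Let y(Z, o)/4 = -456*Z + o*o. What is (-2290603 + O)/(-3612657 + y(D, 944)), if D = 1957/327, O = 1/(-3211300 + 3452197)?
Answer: 60146133607010/1549972973181 ≈ 38.805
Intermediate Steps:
O = 1/240897 ≈ 4.1512e-6
D = 1957/327 (D = 1957*(1/327) = 1957/327 ≈ 5.9847)
y(Z, o) = -1824*Z + 4*o² (y(Z, o) = 4*(-456*Z + o*o) = 4*(-456*Z + o²) = 4*(o² - 456*Z) = -1824*Z + 4*o²)
(-2290603 + O)/(-3612657 + y(D, 944)) = (-2290603 + 1/240897)/(-3612657 + (-1824*1957/327 + 4*944²)) = -551799390890/(240897*(-3612657 + (-1189856/109 + 4*891136))) = -551799390890/(240897*(-3612657 + (-1189856/109 + 3564544))) = -551799390890/(240897*(-3612657 + 387345440/109)) = -551799390890/(240897*(-6434173/109)) = -551799390890/240897*(-109/6434173) = 60146133607010/1549972973181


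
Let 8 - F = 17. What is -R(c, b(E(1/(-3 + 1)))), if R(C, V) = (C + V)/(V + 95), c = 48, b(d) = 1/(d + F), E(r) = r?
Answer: -910/1803 ≈ -0.50471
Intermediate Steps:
F = -9 (F = 8 - 1*17 = 8 - 17 = -9)
b(d) = 1/(-9 + d) (b(d) = 1/(d - 9) = 1/(-9 + d))
R(C, V) = (C + V)/(95 + V)
-R(c, b(E(1/(-3 + 1)))) = -(48 + 1/(-9 + 1/(-3 + 1)))/(95 + 1/(-9 + 1/(-3 + 1))) = -(48 + 1/(-9 + 1/(-2)))/(95 + 1/(-9 + 1/(-2))) = -(48 + 1/(-9 - 1/2))/(95 + 1/(-9 - 1/2)) = -(48 + 1/(-19/2))/(95 + 1/(-19/2)) = -(48 - 2/19)/(95 - 2/19) = -910/(1803/19*19) = -19*910/(1803*19) = -1*910/1803 = -910/1803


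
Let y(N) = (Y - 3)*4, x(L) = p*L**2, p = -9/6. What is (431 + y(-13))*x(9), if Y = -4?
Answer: -97929/2 ≈ -48965.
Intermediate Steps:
p = -3/2 (p = -9*1/6 = -3/2 ≈ -1.5000)
x(L) = -3*L**2/2
y(N) = -28 (y(N) = (-4 - 3)*4 = -7*4 = -28)
(431 + y(-13))*x(9) = (431 - 28)*(-3/2*9**2) = 403*(-3/2*81) = 403*(-243/2) = -97929/2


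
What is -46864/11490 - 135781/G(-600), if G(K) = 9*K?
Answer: 43568603/2068200 ≈ 21.066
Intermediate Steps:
-46864/11490 - 135781/G(-600) = -46864/11490 - 135781/(9*(-600)) = -46864*1/11490 - 135781/(-5400) = -23432/5745 - 135781*(-1/5400) = -23432/5745 + 135781/5400 = 43568603/2068200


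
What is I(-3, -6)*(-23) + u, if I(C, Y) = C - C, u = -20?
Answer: -20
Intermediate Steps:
I(C, Y) = 0
I(-3, -6)*(-23) + u = 0*(-23) - 20 = 0 - 20 = -20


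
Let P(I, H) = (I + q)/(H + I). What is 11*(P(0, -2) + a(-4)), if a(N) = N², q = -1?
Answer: 363/2 ≈ 181.50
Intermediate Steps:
P(I, H) = (-1 + I)/(H + I) (P(I, H) = (I - 1)/(H + I) = (-1 + I)/(H + I))
11*(P(0, -2) + a(-4)) = 11*((-1 + 0)/(-2 + 0) + (-4)²) = 11*(-1/(-2) + 16) = 11*(-½*(-1) + 16) = 11*(½ + 16) = 11*(33/2) = 363/2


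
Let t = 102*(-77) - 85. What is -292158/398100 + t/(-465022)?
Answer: -5529140899/7713552425 ≈ -0.71681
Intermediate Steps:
t = -7939 (t = -7854 - 85 = -7939)
-292158/398100 + t/(-465022) = -292158/398100 - 7939/(-465022) = -292158*1/398100 - 7939*(-1/465022) = -48693/66350 + 7939/465022 = -5529140899/7713552425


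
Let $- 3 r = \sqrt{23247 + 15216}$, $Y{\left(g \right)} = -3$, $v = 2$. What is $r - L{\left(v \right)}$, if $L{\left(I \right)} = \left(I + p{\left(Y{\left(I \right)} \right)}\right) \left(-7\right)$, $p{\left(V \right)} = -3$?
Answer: $-7 - \frac{\sqrt{38463}}{3} \approx -72.373$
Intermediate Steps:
$r = - \frac{\sqrt{38463}}{3}$ ($r = - \frac{\sqrt{23247 + 15216}}{3} = - \frac{\sqrt{38463}}{3} \approx -65.373$)
$L{\left(I \right)} = 21 - 7 I$ ($L{\left(I \right)} = \left(I - 3\right) \left(-7\right) = \left(-3 + I\right) \left(-7\right) = 21 - 7 I$)
$r - L{\left(v \right)} = - \frac{\sqrt{38463}}{3} - \left(21 - 14\right) = - \frac{\sqrt{38463}}{3} - 7 = -7 - \frac{\sqrt{38463}}{3}$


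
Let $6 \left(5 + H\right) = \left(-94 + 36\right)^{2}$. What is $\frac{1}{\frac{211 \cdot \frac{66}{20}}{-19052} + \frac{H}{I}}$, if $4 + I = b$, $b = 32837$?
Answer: $- \frac{1706002680}{33477427} \approx -50.96$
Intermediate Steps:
$I = 32833$ ($I = -4 + 32837 = 32833$)
$H = \frac{1667}{3}$ ($H = -5 + \frac{\left(-94 + 36\right)^{2}}{6} = -5 + \frac{\left(-58\right)^{2}}{6} = -5 + \frac{1}{6} \cdot 3364 = -5 + \frac{1682}{3} = \frac{1667}{3} \approx 555.67$)
$\frac{1}{\frac{211 \cdot \frac{66}{20}}{-19052} + \frac{H}{I}} = \frac{1}{\frac{211 \cdot \frac{66}{20}}{-19052} + \frac{1667}{3 \cdot 32833}} = \frac{1}{211 \cdot 66 \cdot \frac{1}{20} \left(- \frac{1}{19052}\right) + \frac{1667}{3} \cdot \frac{1}{32833}} = \frac{1}{211 \cdot \frac{33}{10} \left(- \frac{1}{19052}\right) + \frac{1667}{98499}} = \frac{1}{\frac{6963}{10} \left(- \frac{1}{19052}\right) + \frac{1667}{98499}} = \frac{1}{- \frac{633}{17320} + \frac{1667}{98499}} = \frac{1}{- \frac{33477427}{1706002680}} = - \frac{1706002680}{33477427}$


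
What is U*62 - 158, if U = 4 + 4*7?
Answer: 1826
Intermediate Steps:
U = 32 (U = 4 + 28 = 32)
U*62 - 158 = 32*62 - 158 = 1984 - 158 = 1826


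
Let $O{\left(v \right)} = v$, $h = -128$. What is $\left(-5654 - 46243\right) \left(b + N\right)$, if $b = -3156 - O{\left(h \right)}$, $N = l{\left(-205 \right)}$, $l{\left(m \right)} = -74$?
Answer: $160984494$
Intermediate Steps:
$N = -74$
$b = -3028$ ($b = -3156 - -128 = -3156 + 128 = -3028$)
$\left(-5654 - 46243\right) \left(b + N\right) = \left(-5654 - 46243\right) \left(-3028 - 74\right) = \left(-51897\right) \left(-3102\right) = 160984494$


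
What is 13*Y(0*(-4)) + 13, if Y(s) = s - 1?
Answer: 0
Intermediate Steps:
Y(s) = -1 + s
13*Y(0*(-4)) + 13 = 13*(-1 + 0*(-4)) + 13 = 13*(-1 + 0) + 13 = 13*(-1) + 13 = -13 + 13 = 0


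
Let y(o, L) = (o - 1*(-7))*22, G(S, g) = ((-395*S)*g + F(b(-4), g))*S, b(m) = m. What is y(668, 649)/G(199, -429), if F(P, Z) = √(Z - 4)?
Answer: 1258203375/568571298593729 - 7425*I*√433/113145688420152071 ≈ 2.2129e-6 - 1.3655e-12*I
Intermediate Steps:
F(P, Z) = √(-4 + Z)
G(S, g) = S*(√(-4 + g) - 395*S*g) (G(S, g) = ((-395*S)*g + √(-4 + g))*S = (-395*S*g + √(-4 + g))*S = (√(-4 + g) - 395*S*g)*S = S*(√(-4 + g) - 395*S*g))
y(o, L) = 154 + 22*o (y(o, L) = (o + 7)*22 = (7 + o)*22 = 154 + 22*o)
y(668, 649)/G(199, -429) = (154 + 22*668)/((199*(√(-4 - 429) - 395*199*(-429)))) = (154 + 14696)/((199*(√(-433) + 33721545))) = 14850/((199*(I*√433 + 33721545))) = 14850/((199*(33721545 + I*√433))) = 14850/(6710587455 + 199*I*√433)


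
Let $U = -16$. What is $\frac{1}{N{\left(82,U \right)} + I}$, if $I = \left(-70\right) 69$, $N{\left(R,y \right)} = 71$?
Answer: $- \frac{1}{4759} \approx -0.00021013$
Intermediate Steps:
$I = -4830$
$\frac{1}{N{\left(82,U \right)} + I} = \frac{1}{71 - 4830} = \frac{1}{-4759} = - \frac{1}{4759}$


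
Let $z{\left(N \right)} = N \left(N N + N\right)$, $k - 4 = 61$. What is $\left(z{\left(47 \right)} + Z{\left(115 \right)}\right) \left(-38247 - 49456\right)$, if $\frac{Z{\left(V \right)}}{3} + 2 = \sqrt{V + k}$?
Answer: $-9298798278 - 1578654 \sqrt{5} \approx -9.3023 \cdot 10^{9}$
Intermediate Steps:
$k = 65$ ($k = 4 + 61 = 65$)
$z{\left(N \right)} = N \left(N + N^{2}\right)$ ($z{\left(N \right)} = N \left(N^{2} + N\right) = N \left(N + N^{2}\right)$)
$Z{\left(V \right)} = -6 + 3 \sqrt{65 + V}$ ($Z{\left(V \right)} = -6 + 3 \sqrt{V + 65} = -6 + 3 \sqrt{65 + V}$)
$\left(z{\left(47 \right)} + Z{\left(115 \right)}\right) \left(-38247 - 49456\right) = \left(47^{2} \left(1 + 47\right) - \left(6 - 3 \sqrt{65 + 115}\right)\right) \left(-38247 - 49456\right) = \left(2209 \cdot 48 - \left(6 - 3 \sqrt{180}\right)\right) \left(-87703\right) = \left(106032 - \left(6 - 3 \cdot 6 \sqrt{5}\right)\right) \left(-87703\right) = \left(106032 - \left(6 - 18 \sqrt{5}\right)\right) \left(-87703\right) = \left(106026 + 18 \sqrt{5}\right) \left(-87703\right) = -9298798278 - 1578654 \sqrt{5}$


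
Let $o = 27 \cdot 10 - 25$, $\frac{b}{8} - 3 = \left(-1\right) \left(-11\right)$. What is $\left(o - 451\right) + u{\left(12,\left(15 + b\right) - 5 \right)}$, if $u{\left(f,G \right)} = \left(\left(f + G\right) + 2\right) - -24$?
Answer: $-46$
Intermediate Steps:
$b = 112$ ($b = 24 + 8 \left(\left(-1\right) \left(-11\right)\right) = 24 + 8 \cdot 11 = 24 + 88 = 112$)
$o = 245$ ($o = 270 - 25 = 245$)
$u{\left(f,G \right)} = 26 + G + f$ ($u{\left(f,G \right)} = \left(\left(G + f\right) + 2\right) + 24 = \left(2 + G + f\right) + 24 = 26 + G + f$)
$\left(o - 451\right) + u{\left(12,\left(15 + b\right) - 5 \right)} = \left(245 - 451\right) + \left(26 + \left(\left(15 + 112\right) - 5\right) + 12\right) = -206 + \left(26 + \left(127 - 5\right) + 12\right) = -206 + \left(26 + 122 + 12\right) = -206 + 160 = -46$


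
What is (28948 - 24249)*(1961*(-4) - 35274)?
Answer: -202611482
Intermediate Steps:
(28948 - 24249)*(1961*(-4) - 35274) = 4699*(-7844 - 35274) = 4699*(-43118) = -202611482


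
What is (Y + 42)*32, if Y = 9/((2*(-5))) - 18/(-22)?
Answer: 73776/55 ≈ 1341.4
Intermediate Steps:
Y = -9/110 (Y = 9/(-10) - 18*(-1/22) = 9*(-1/10) + 9/11 = -9/10 + 9/11 = -9/110 ≈ -0.081818)
(Y + 42)*32 = (-9/110 + 42)*32 = (4611/110)*32 = 73776/55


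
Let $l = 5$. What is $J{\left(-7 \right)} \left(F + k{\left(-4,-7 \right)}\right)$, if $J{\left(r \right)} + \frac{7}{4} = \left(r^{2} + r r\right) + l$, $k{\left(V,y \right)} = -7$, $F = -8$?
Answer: $- \frac{6075}{4} \approx -1518.8$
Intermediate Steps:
$J{\left(r \right)} = \frac{13}{4} + 2 r^{2}$ ($J{\left(r \right)} = - \frac{7}{4} + \left(\left(r^{2} + r r\right) + 5\right) = - \frac{7}{4} + \left(\left(r^{2} + r^{2}\right) + 5\right) = - \frac{7}{4} + \left(2 r^{2} + 5\right) = - \frac{7}{4} + \left(5 + 2 r^{2}\right) = \frac{13}{4} + 2 r^{2}$)
$J{\left(-7 \right)} \left(F + k{\left(-4,-7 \right)}\right) = \left(\frac{13}{4} + 2 \left(-7\right)^{2}\right) \left(-8 - 7\right) = \left(\frac{13}{4} + 2 \cdot 49\right) \left(-15\right) = \left(\frac{13}{4} + 98\right) \left(-15\right) = \frac{405}{4} \left(-15\right) = - \frac{6075}{4}$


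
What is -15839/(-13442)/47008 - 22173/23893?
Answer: -298092145883/321224373184 ≈ -0.92799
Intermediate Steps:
-15839/(-13442)/47008 - 22173/23893 = -15839*(-1/13442)*(1/47008) - 22173*1/23893 = (337/286)*(1/47008) - 22173/23893 = 337/13444288 - 22173/23893 = -298092145883/321224373184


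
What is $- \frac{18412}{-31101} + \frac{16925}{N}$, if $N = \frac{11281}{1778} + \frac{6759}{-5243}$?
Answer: $\frac{701121681389246}{209393173983} \approx 3348.4$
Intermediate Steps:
$N = \frac{6732683}{1331722}$ ($N = 11281 \cdot \frac{1}{1778} + 6759 \left(- \frac{1}{5243}\right) = \frac{11281}{1778} - \frac{6759}{5243} = \frac{6732683}{1331722} \approx 5.0556$)
$- \frac{18412}{-31101} + \frac{16925}{N} = - \frac{18412}{-31101} + \frac{16925}{\frac{6732683}{1331722}} = \left(-18412\right) \left(- \frac{1}{31101}\right) + 16925 \cdot \frac{1331722}{6732683} = \frac{18412}{31101} + \frac{22539394850}{6732683} = \frac{701121681389246}{209393173983}$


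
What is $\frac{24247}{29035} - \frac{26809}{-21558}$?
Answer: $\frac{1301116141}{625936530} \approx 2.0787$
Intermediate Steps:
$\frac{24247}{29035} - \frac{26809}{-21558} = 24247 \cdot \frac{1}{29035} - - \frac{26809}{21558} = \frac{24247}{29035} + \frac{26809}{21558} = \frac{1301116141}{625936530}$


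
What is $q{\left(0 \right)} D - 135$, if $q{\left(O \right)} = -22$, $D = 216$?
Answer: $-4887$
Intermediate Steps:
$q{\left(0 \right)} D - 135 = \left(-22\right) 216 - 135 = -4752 - 135 = -4887$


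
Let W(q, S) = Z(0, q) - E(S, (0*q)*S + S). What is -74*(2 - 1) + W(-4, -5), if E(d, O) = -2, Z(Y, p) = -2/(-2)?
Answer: -71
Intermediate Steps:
Z(Y, p) = 1 (Z(Y, p) = -2*(-½) = 1)
W(q, S) = 3 (W(q, S) = 1 - 1*(-2) = 1 + 2 = 3)
-74*(2 - 1) + W(-4, -5) = -74*(2 - 1) + 3 = -74 + 3 = -71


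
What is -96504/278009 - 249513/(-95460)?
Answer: 20051529259/8846246380 ≈ 2.2667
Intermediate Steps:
-96504/278009 - 249513/(-95460) = -96504*1/278009 - 249513*(-1/95460) = -96504/278009 + 83171/31820 = 20051529259/8846246380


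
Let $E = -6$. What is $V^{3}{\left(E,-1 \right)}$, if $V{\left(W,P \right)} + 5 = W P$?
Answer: $1$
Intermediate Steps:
$V{\left(W,P \right)} = -5 + P W$ ($V{\left(W,P \right)} = -5 + W P = -5 + P W$)
$V^{3}{\left(E,-1 \right)} = \left(-5 - -6\right)^{3} = \left(-5 + 6\right)^{3} = 1^{3} = 1$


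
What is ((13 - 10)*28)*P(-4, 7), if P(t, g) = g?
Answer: 588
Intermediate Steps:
((13 - 10)*28)*P(-4, 7) = ((13 - 10)*28)*7 = (3*28)*7 = 84*7 = 588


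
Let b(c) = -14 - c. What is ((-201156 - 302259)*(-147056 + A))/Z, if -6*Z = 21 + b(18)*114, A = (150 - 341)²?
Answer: 37110075750/403 ≈ 9.2085e+7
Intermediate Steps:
A = 36481 (A = (-191)² = 36481)
Z = 1209/2 (Z = -(21 + (-14 - 1*18)*114)/6 = -(21 + (-14 - 18)*114)/6 = -(21 - 32*114)/6 = -(21 - 3648)/6 = -⅙*(-3627) = 1209/2 ≈ 604.50)
((-201156 - 302259)*(-147056 + A))/Z = ((-201156 - 302259)*(-147056 + 36481))/(1209/2) = -503415*(-110575)*(2/1209) = 55665113625*(2/1209) = 37110075750/403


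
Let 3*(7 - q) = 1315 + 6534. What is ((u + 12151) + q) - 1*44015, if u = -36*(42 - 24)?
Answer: -105364/3 ≈ -35121.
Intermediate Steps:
u = -648 (u = -36*18 = -648)
q = -7828/3 (q = 7 - (1315 + 6534)/3 = 7 - 1/3*7849 = 7 - 7849/3 = -7828/3 ≈ -2609.3)
((u + 12151) + q) - 1*44015 = ((-648 + 12151) - 7828/3) - 1*44015 = (11503 - 7828/3) - 44015 = 26681/3 - 44015 = -105364/3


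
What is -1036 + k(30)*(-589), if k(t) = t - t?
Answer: -1036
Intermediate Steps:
k(t) = 0
-1036 + k(30)*(-589) = -1036 + 0*(-589) = -1036 + 0 = -1036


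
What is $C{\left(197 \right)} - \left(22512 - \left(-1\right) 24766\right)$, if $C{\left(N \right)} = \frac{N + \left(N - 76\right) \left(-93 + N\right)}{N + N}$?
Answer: $- \frac{18614751}{394} \approx -47246.0$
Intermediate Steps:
$C{\left(N \right)} = \frac{N + \left(-93 + N\right) \left(-76 + N\right)}{2 N}$ ($C{\left(N \right)} = \frac{N + \left(-76 + N\right) \left(-93 + N\right)}{2 N} = \left(N + \left(-93 + N\right) \left(-76 + N\right)\right) \frac{1}{2 N} = \frac{N + \left(-93 + N\right) \left(-76 + N\right)}{2 N}$)
$C{\left(197 \right)} - \left(22512 - \left(-1\right) 24766\right) = \left(-84 + \frac{1}{2} \cdot 197 + \frac{3534}{197}\right) - \left(22512 - \left(-1\right) 24766\right) = \left(-84 + \frac{197}{2} + 3534 \cdot \frac{1}{197}\right) - \left(22512 - -24766\right) = \left(-84 + \frac{197}{2} + \frac{3534}{197}\right) - \left(22512 + 24766\right) = \frac{12781}{394} - 47278 = - \frac{18614751}{394}$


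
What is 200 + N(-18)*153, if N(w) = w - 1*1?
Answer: -2707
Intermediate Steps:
N(w) = -1 + w (N(w) = w - 1 = -1 + w)
200 + N(-18)*153 = 200 + (-1 - 18)*153 = 200 - 19*153 = 200 - 2907 = -2707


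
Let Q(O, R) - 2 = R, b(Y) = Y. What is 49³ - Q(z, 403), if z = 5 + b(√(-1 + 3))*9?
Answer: 117244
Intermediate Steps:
z = 5 + 9*√2 (z = 5 + √(-1 + 3)*9 = 5 + √2*9 = 5 + 9*√2 ≈ 17.728)
Q(O, R) = 2 + R
49³ - Q(z, 403) = 49³ - (2 + 403) = 117649 - 1*405 = 117649 - 405 = 117244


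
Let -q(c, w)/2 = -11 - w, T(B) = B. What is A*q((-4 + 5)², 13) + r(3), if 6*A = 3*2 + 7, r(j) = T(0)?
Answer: 104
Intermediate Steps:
r(j) = 0
A = 13/6 (A = (3*2 + 7)/6 = (6 + 7)/6 = (⅙)*13 = 13/6 ≈ 2.1667)
q(c, w) = 22 + 2*w (q(c, w) = -2*(-11 - w) = 22 + 2*w)
A*q((-4 + 5)², 13) + r(3) = 13*(22 + 2*13)/6 + 0 = 13*(22 + 26)/6 + 0 = (13/6)*48 + 0 = 104 + 0 = 104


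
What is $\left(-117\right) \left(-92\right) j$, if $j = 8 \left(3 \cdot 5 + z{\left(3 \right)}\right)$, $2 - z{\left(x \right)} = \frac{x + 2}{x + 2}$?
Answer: $1377792$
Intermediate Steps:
$z{\left(x \right)} = 1$ ($z{\left(x \right)} = 2 - \frac{x + 2}{x + 2} = 2 - \frac{2 + x}{2 + x} = 2 - 1 = 1$)
$j = 128$ ($j = 8 \left(3 \cdot 5 + 1\right) = 8 \left(15 + 1\right) = 8 \cdot 16 = 128$)
$\left(-117\right) \left(-92\right) j = \left(-117\right) \left(-92\right) 128 = 10764 \cdot 128 = 1377792$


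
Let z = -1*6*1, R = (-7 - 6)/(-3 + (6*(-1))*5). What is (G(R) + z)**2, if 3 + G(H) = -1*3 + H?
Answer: 146689/1089 ≈ 134.70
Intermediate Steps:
R = 13/33 (R = -13/(-3 - 6*5) = -13/(-3 - 30) = -13/(-33) = -13*(-1/33) = 13/33 ≈ 0.39394)
G(H) = -6 + H (G(H) = -3 + (-1*3 + H) = -3 + (-3 + H) = -6 + H)
z = -6 (z = -6*1 = -6)
(G(R) + z)**2 = ((-6 + 13/33) - 6)**2 = (-185/33 - 6)**2 = (-383/33)**2 = 146689/1089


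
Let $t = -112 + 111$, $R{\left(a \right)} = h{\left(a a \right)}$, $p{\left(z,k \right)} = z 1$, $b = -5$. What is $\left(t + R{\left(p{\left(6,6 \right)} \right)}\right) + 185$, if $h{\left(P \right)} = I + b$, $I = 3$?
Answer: $182$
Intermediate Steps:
$p{\left(z,k \right)} = z$
$h{\left(P \right)} = -2$ ($h{\left(P \right)} = 3 - 5 = -2$)
$R{\left(a \right)} = -2$
$t = -1$
$\left(t + R{\left(p{\left(6,6 \right)} \right)}\right) + 185 = \left(-1 - 2\right) + 185 = -3 + 185 = 182$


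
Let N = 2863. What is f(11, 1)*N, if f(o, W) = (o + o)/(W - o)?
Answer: -31493/5 ≈ -6298.6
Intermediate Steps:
f(o, W) = 2*o/(W - o) (f(o, W) = (2*o)/(W - o) = 2*o/(W - o))
f(11, 1)*N = (2*11/(1 - 1*11))*2863 = (2*11/(1 - 11))*2863 = (2*11/(-10))*2863 = (2*11*(-⅒))*2863 = -11/5*2863 = -31493/5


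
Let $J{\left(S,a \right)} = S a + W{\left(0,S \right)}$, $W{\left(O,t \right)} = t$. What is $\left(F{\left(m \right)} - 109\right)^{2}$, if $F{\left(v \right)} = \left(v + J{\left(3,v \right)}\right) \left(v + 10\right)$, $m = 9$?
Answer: $399424$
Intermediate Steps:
$J{\left(S,a \right)} = S + S a$ ($J{\left(S,a \right)} = S a + S = S + S a$)
$F{\left(v \right)} = \left(3 + 4 v\right) \left(10 + v\right)$ ($F{\left(v \right)} = \left(v + 3 \left(1 + v\right)\right) \left(v + 10\right) = \left(v + \left(3 + 3 v\right)\right) \left(10 + v\right) = \left(3 + 4 v\right) \left(10 + v\right)$)
$\left(F{\left(m \right)} - 109\right)^{2} = \left(\left(30 + 4 \cdot 9^{2} + 43 \cdot 9\right) - 109\right)^{2} = \left(\left(30 + 4 \cdot 81 + 387\right) - 109\right)^{2} = \left(\left(30 + 324 + 387\right) - 109\right)^{2} = \left(741 - 109\right)^{2} = 632^{2} = 399424$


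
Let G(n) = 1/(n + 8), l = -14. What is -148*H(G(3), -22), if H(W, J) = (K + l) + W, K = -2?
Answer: 25900/11 ≈ 2354.5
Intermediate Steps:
G(n) = 1/(8 + n)
H(W, J) = -16 + W (H(W, J) = (-2 - 14) + W = -16 + W)
-148*H(G(3), -22) = -148*(-16 + 1/(8 + 3)) = -148*(-16 + 1/11) = -148*(-175/11) = 25900/11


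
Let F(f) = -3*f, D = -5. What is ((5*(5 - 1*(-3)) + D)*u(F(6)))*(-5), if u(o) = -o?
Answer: -3150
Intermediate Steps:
((5*(5 - 1*(-3)) + D)*u(F(6)))*(-5) = ((5*(5 - 1*(-3)) - 5)*(-(-3)*6))*(-5) = ((5*(5 + 3) - 5)*(-1*(-18)))*(-5) = ((5*8 - 5)*18)*(-5) = ((40 - 5)*18)*(-5) = (35*18)*(-5) = 630*(-5) = -3150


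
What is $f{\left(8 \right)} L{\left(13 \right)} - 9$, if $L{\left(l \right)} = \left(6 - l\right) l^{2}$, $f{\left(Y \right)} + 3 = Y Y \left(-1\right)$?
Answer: $79252$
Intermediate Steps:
$f{\left(Y \right)} = -3 - Y^{2}$ ($f{\left(Y \right)} = -3 + Y Y \left(-1\right) = -3 + Y^{2} \left(-1\right) = -3 - Y^{2}$)
$L{\left(l \right)} = l^{2} \left(6 - l\right)$
$f{\left(8 \right)} L{\left(13 \right)} - 9 = \left(-3 - 8^{2}\right) 13^{2} \left(6 - 13\right) - 9 = \left(-3 - 64\right) 169 \left(6 - 13\right) - 9 = \left(-3 - 64\right) 169 \left(-7\right) - 9 = \left(-67\right) \left(-1183\right) - 9 = 79261 - 9 = 79252$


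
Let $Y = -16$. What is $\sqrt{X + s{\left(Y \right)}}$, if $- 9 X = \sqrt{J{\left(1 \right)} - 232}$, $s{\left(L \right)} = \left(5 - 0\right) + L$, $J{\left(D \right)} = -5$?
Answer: $\frac{\sqrt{-99 - i \sqrt{237}}}{3} \approx 0.2571 - 3.3266 i$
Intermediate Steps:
$s{\left(L \right)} = 5 + L$ ($s{\left(L \right)} = \left(5 + 0\right) + L = 5 + L$)
$X = - \frac{i \sqrt{237}}{9}$ ($X = - \frac{\sqrt{-5 - 232}}{9} = - \frac{\sqrt{-237}}{9} = - \frac{i \sqrt{237}}{9} \approx - 1.7105 i$)
$\sqrt{X + s{\left(Y \right)}} = \sqrt{- \frac{i \sqrt{237}}{9} + \left(5 - 16\right)} = \sqrt{- \frac{i \sqrt{237}}{9} - 11} = \sqrt{-11 - \frac{i \sqrt{237}}{9}}$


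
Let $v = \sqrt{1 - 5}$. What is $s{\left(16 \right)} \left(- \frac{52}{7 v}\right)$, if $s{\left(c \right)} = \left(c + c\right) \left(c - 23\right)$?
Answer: $- 832 i \approx - 832.0 i$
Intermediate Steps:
$v = 2 i$ ($v = \sqrt{-4} = 2 i \approx 2.0 i$)
$s{\left(c \right)} = 2 c \left(-23 + c\right)$
$s{\left(16 \right)} \left(- \frac{52}{7 v}\right) = 2 \cdot 16 \left(-23 + 16\right) \left(- \frac{52}{7 \cdot 2 i}\right) = 2 \cdot 16 \left(-7\right) \left(- \frac{52}{14 i}\right) = - 224 \left(- 52 \left(- \frac{i}{14}\right)\right) = - 224 \frac{26 i}{7} = - 832 i$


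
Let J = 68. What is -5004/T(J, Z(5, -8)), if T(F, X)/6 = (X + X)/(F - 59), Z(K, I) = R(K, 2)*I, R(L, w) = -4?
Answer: -3753/32 ≈ -117.28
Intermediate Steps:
Z(K, I) = -4*I
T(F, X) = 12*X/(-59 + F) (T(F, X) = 6*((X + X)/(F - 59)) = 6*((2*X)/(-59 + F)) = 6*(2*X/(-59 + F)) = 12*X/(-59 + F))
-5004/T(J, Z(5, -8)) = -5004/(12*(-4*(-8))/(-59 + 68)) = -5004/(12*32/9) = -5004/(12*32*(⅑)) = -5004/128/3 = -5004*3/128 = -3753/32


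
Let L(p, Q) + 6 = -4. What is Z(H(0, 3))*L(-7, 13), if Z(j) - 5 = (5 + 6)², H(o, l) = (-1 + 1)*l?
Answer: -1260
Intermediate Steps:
H(o, l) = 0 (H(o, l) = 0*l = 0)
L(p, Q) = -10 (L(p, Q) = -6 - 4 = -10)
Z(j) = 126 (Z(j) = 5 + (5 + 6)² = 5 + 11² = 5 + 121 = 126)
Z(H(0, 3))*L(-7, 13) = 126*(-10) = -1260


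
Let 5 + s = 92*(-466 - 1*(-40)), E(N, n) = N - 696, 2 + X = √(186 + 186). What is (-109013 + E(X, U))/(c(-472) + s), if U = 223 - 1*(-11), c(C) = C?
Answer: 15673/5667 - 2*√93/39669 ≈ 2.7652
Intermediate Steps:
X = -2 + 2*√93 (X = -2 + √(186 + 186) = -2 + √372 = -2 + 2*√93 ≈ 17.287)
U = 234 (U = 223 + 11 = 234)
E(N, n) = -696 + N
s = -39197 (s = -5 + 92*(-466 - 1*(-40)) = -5 + 92*(-466 + 40) = -5 + 92*(-426) = -5 - 39192 = -39197)
(-109013 + E(X, U))/(c(-472) + s) = (-109013 + (-696 + (-2 + 2*√93)))/(-472 - 39197) = (-109013 + (-698 + 2*√93))/(-39669) = (-109711 + 2*√93)*(-1/39669) = 15673/5667 - 2*√93/39669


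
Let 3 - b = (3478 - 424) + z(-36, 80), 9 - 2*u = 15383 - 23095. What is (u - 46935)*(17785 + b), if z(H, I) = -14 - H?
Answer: -633712044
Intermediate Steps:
u = 7721/2 (u = 9/2 - (15383 - 23095)/2 = 9/2 - 1/2*(-7712) = 9/2 + 3856 = 7721/2 ≈ 3860.5)
b = -3073 (b = 3 - ((3478 - 424) + (-14 - 1*(-36))) = 3 - (3054 + (-14 + 36)) = 3 - (3054 + 22) = 3 - 1*3076 = 3 - 3076 = -3073)
(u - 46935)*(17785 + b) = (7721/2 - 46935)*(17785 - 3073) = -86149/2*14712 = -633712044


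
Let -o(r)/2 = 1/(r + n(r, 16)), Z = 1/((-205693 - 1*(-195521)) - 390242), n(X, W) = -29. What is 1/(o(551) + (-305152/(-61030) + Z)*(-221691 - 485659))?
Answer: -45558046683/161128397354124248 ≈ -2.8274e-7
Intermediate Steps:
Z = -1/400414 (Z = 1/((-205693 + 195521) - 390242) = 1/(-10172 - 390242) = 1/(-400414) = -1/400414 ≈ -2.4974e-6)
o(r) = -2/(-29 + r) (o(r) = -2/(r - 29) = -2/(-29 + r))
1/(o(551) + (-305152/(-61030) + Z)*(-221691 - 485659)) = 1/(-2/(-29 + 551) + (-305152/(-61030) - 1/400414)*(-221691 - 485659)) = 1/(-2/522 + (-305152*(-1/61030) - 1/400414)*(-707350)) = 1/(-2*1/522 + (152576/30515 - 1/400414)*(-707350)) = 1/(-1/261 + (61093535949/12218633210)*(-707350)) = 1/(-1/261 - 617350180764645/174551903) = 1/(-161128397354124248/45558046683) = -45558046683/161128397354124248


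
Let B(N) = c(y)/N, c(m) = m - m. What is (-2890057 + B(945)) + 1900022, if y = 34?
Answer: -990035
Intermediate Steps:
c(m) = 0
B(N) = 0 (B(N) = 0/N = 0)
(-2890057 + B(945)) + 1900022 = (-2890057 + 0) + 1900022 = -2890057 + 1900022 = -990035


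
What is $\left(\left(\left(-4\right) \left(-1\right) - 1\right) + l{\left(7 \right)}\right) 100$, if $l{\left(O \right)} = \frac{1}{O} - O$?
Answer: $- \frac{2700}{7} \approx -385.71$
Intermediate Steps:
$\left(\left(\left(-4\right) \left(-1\right) - 1\right) + l{\left(7 \right)}\right) 100 = \left(\left(\left(-4\right) \left(-1\right) - 1\right) + \left(\frac{1}{7} - 7\right)\right) 100 = \left(\left(4 - 1\right) + \left(\frac{1}{7} - 7\right)\right) 100 = \left(3 - \frac{48}{7}\right) 100 = \left(- \frac{27}{7}\right) 100 = - \frac{2700}{7}$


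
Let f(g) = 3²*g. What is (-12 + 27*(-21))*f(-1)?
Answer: 5211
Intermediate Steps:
f(g) = 9*g
(-12 + 27*(-21))*f(-1) = (-12 + 27*(-21))*(9*(-1)) = (-12 - 567)*(-9) = -579*(-9) = 5211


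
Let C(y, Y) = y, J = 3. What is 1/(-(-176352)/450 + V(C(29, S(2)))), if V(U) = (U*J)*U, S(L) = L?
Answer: 75/218617 ≈ 0.00034307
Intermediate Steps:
V(U) = 3*U**2 (V(U) = (U*3)*U = (3*U)*U = 3*U**2)
1/(-(-176352)/450 + V(C(29, S(2)))) = 1/(-(-176352)/450 + 3*29**2) = 1/(-(-176352)/450 + 3*841) = 1/(-668*(-44/75) + 2523) = 1/(29392/75 + 2523) = 1/(218617/75) = 75/218617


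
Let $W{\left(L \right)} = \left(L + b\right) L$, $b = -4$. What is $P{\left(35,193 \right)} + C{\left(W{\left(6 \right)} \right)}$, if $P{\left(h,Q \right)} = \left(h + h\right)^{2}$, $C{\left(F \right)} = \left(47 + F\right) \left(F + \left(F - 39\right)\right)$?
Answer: $4015$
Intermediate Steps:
$W{\left(L \right)} = L \left(-4 + L\right)$ ($W{\left(L \right)} = \left(L - 4\right) L = \left(-4 + L\right) L = L \left(-4 + L\right)$)
$C{\left(F \right)} = \left(-39 + 2 F\right) \left(47 + F\right)$ ($C{\left(F \right)} = \left(47 + F\right) \left(F + \left(-39 + F\right)\right) = \left(47 + F\right) \left(-39 + 2 F\right) = \left(-39 + 2 F\right) \left(47 + F\right)$)
$P{\left(h,Q \right)} = 4 h^{2}$ ($P{\left(h,Q \right)} = \left(2 h\right)^{2} = 4 h^{2}$)
$P{\left(35,193 \right)} + C{\left(W{\left(6 \right)} \right)} = 4 \cdot 35^{2} + \left(-1833 + 2 \left(6 \left(-4 + 6\right)\right)^{2} + 55 \cdot 6 \left(-4 + 6\right)\right) = 4 \cdot 1225 + \left(-1833 + 2 \left(6 \cdot 2\right)^{2} + 55 \cdot 6 \cdot 2\right) = 4900 + \left(-1833 + 2 \cdot 12^{2} + 55 \cdot 12\right) = 4900 + \left(-1833 + 2 \cdot 144 + 660\right) = 4900 + \left(-1833 + 288 + 660\right) = 4900 - 885 = 4015$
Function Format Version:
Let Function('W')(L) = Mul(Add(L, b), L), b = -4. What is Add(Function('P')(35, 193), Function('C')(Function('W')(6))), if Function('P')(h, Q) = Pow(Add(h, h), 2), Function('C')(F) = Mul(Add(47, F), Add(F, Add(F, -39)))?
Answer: 4015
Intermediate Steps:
Function('W')(L) = Mul(L, Add(-4, L)) (Function('W')(L) = Mul(Add(L, -4), L) = Mul(Add(-4, L), L) = Mul(L, Add(-4, L)))
Function('C')(F) = Mul(Add(-39, Mul(2, F)), Add(47, F)) (Function('C')(F) = Mul(Add(47, F), Add(F, Add(-39, F))) = Mul(Add(47, F), Add(-39, Mul(2, F))) = Mul(Add(-39, Mul(2, F)), Add(47, F)))
Function('P')(h, Q) = Mul(4, Pow(h, 2)) (Function('P')(h, Q) = Pow(Mul(2, h), 2) = Mul(4, Pow(h, 2)))
Add(Function('P')(35, 193), Function('C')(Function('W')(6))) = Add(Mul(4, Pow(35, 2)), Add(-1833, Mul(2, Pow(Mul(6, Add(-4, 6)), 2)), Mul(55, Mul(6, Add(-4, 6))))) = Add(Mul(4, 1225), Add(-1833, Mul(2, Pow(Mul(6, 2), 2)), Mul(55, Mul(6, 2)))) = Add(4900, Add(-1833, Mul(2, Pow(12, 2)), Mul(55, 12))) = Add(4900, Add(-1833, Mul(2, 144), 660)) = Add(4900, Add(-1833, 288, 660)) = Add(4900, -885) = 4015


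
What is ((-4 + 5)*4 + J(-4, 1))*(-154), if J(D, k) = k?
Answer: -770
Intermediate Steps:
((-4 + 5)*4 + J(-4, 1))*(-154) = ((-4 + 5)*4 + 1)*(-154) = (1*4 + 1)*(-154) = (4 + 1)*(-154) = 5*(-154) = -770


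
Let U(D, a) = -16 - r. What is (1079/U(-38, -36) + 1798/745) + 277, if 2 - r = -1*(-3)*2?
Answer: 1694101/8940 ≈ 189.50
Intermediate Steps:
r = -4 (r = 2 - (-1*(-3))*2 = 2 - 3*2 = 2 - 1*6 = 2 - 6 = -4)
U(D, a) = -12 (U(D, a) = -16 - 1*(-4) = -16 + 4 = -12)
(1079/U(-38, -36) + 1798/745) + 277 = (1079/(-12) + 1798/745) + 277 = (1079*(-1/12) + 1798*(1/745)) + 277 = (-1079/12 + 1798/745) + 277 = -782279/8940 + 277 = 1694101/8940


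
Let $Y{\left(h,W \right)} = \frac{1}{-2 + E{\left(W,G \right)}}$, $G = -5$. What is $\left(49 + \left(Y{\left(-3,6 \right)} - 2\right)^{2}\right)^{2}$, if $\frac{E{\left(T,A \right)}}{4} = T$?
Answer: $\frac{653569225}{234256} \approx 2790.0$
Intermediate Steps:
$E{\left(T,A \right)} = 4 T$
$Y{\left(h,W \right)} = \frac{1}{-2 + 4 W}$
$\left(49 + \left(Y{\left(-3,6 \right)} - 2\right)^{2}\right)^{2} = \left(49 + \left(\frac{1}{2 \left(-1 + 2 \cdot 6\right)} - 2\right)^{2}\right)^{2} = \left(49 + \left(\frac{1}{2 \left(-1 + 12\right)} - 2\right)^{2}\right)^{2} = \left(49 + \left(\frac{1}{2 \cdot 11} - 2\right)^{2}\right)^{2} = \left(49 + \left(\frac{1}{2} \cdot \frac{1}{11} - 2\right)^{2}\right)^{2} = \left(49 + \left(\frac{1}{22} - 2\right)^{2}\right)^{2} = \left(49 + \left(- \frac{43}{22}\right)^{2}\right)^{2} = \left(49 + \frac{1849}{484}\right)^{2} = \left(\frac{25565}{484}\right)^{2} = \frac{653569225}{234256}$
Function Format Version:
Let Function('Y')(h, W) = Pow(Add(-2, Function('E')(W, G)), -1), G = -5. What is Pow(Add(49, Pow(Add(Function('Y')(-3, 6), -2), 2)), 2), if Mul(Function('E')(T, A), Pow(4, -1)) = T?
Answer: Rational(653569225, 234256) ≈ 2790.0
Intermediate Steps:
Function('E')(T, A) = Mul(4, T)
Function('Y')(h, W) = Pow(Add(-2, Mul(4, W)), -1)
Pow(Add(49, Pow(Add(Function('Y')(-3, 6), -2), 2)), 2) = Pow(Add(49, Pow(Add(Mul(Rational(1, 2), Pow(Add(-1, Mul(2, 6)), -1)), -2), 2)), 2) = Pow(Add(49, Pow(Add(Mul(Rational(1, 2), Pow(Add(-1, 12), -1)), -2), 2)), 2) = Pow(Add(49, Pow(Add(Mul(Rational(1, 2), Pow(11, -1)), -2), 2)), 2) = Pow(Add(49, Pow(Add(Mul(Rational(1, 2), Rational(1, 11)), -2), 2)), 2) = Pow(Add(49, Pow(Add(Rational(1, 22), -2), 2)), 2) = Pow(Add(49, Pow(Rational(-43, 22), 2)), 2) = Pow(Add(49, Rational(1849, 484)), 2) = Pow(Rational(25565, 484), 2) = Rational(653569225, 234256)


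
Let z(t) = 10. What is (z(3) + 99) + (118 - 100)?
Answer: 127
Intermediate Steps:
(z(3) + 99) + (118 - 100) = (10 + 99) + (118 - 100) = 109 + 18 = 127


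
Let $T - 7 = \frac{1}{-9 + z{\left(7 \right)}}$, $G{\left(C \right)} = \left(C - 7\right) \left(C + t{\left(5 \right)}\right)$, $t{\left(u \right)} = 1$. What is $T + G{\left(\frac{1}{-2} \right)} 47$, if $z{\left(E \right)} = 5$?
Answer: $- \frac{339}{2} \approx -169.5$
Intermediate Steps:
$G{\left(C \right)} = \left(1 + C\right) \left(-7 + C\right)$ ($G{\left(C \right)} = \left(C - 7\right) \left(C + 1\right) = \left(-7 + C\right) \left(1 + C\right) = \left(1 + C\right) \left(-7 + C\right)$)
$T = \frac{27}{4}$ ($T = 7 + \frac{1}{-9 + 5} = 7 + \frac{1}{-4} = 7 - \frac{1}{4} = \frac{27}{4} \approx 6.75$)
$T + G{\left(\frac{1}{-2} \right)} 47 = \frac{27}{4} + \left(-7 + \left(\frac{1}{-2}\right)^{2} - \frac{6}{-2}\right) 47 = \frac{27}{4} + \left(-7 + \left(- \frac{1}{2}\right)^{2} - -3\right) 47 = \frac{27}{4} + \left(-7 + \frac{1}{4} + 3\right) 47 = \frac{27}{4} - \frac{705}{4} = - \frac{339}{2}$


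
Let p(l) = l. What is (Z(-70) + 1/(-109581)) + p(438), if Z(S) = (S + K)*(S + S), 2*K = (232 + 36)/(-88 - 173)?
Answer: 98289700619/9533547 ≈ 10310.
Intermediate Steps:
K = -134/261 (K = ((232 + 36)/(-88 - 173))/2 = (268/(-261))/2 = (268*(-1/261))/2 = (1/2)*(-268/261) = -134/261 ≈ -0.51341)
Z(S) = 2*S*(-134/261 + S) (Z(S) = (S - 134/261)*(S + S) = (-134/261 + S)*(2*S) = 2*S*(-134/261 + S))
(Z(-70) + 1/(-109581)) + p(438) = ((2/261)*(-70)*(-134 + 261*(-70)) + 1/(-109581)) + 438 = ((2/261)*(-70)*(-134 - 18270) - 1/109581) + 438 = ((2/261)*(-70)*(-18404) - 1/109581) + 438 = (2576560/261 - 1/109581) + 438 = 94114007033/9533547 + 438 = 98289700619/9533547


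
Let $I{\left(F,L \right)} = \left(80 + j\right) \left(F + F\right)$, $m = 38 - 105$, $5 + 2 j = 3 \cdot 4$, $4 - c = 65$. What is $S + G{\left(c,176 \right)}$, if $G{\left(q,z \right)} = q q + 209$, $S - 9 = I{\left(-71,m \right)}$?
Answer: $-7918$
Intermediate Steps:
$c = -61$ ($c = 4 - 65 = -61$)
$j = \frac{7}{2}$ ($j = - \frac{5}{2} + \frac{3 \cdot 4}{2} = - \frac{5}{2} + \frac{1}{2} \cdot 12 = - \frac{5}{2} + 6 = \frac{7}{2} \approx 3.5$)
$m = -67$
$I{\left(F,L \right)} = 167 F$ ($I{\left(F,L \right)} = \left(80 + \frac{7}{2}\right) \left(F + F\right) = \frac{167 \cdot 2 F}{2} = 167 F$)
$S = -11848$ ($S = 9 + 167 \left(-71\right) = 9 - 11857 = -11848$)
$G{\left(q,z \right)} = 209 + q^{2}$ ($G{\left(q,z \right)} = q^{2} + 209 = 209 + q^{2}$)
$S + G{\left(c,176 \right)} = -11848 + \left(209 + \left(-61\right)^{2}\right) = -11848 + \left(209 + 3721\right) = -11848 + 3930 = -7918$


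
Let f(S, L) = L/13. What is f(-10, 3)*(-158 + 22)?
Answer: -408/13 ≈ -31.385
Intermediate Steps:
f(S, L) = L/13 (f(S, L) = L*(1/13) = L/13)
f(-10, 3)*(-158 + 22) = ((1/13)*3)*(-158 + 22) = (3/13)*(-136) = -408/13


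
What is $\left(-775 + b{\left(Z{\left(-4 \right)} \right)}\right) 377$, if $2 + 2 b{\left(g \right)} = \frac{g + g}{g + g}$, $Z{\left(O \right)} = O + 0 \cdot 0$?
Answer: $- \frac{584727}{2} \approx -2.9236 \cdot 10^{5}$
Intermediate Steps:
$Z{\left(O \right)} = O$ ($Z{\left(O \right)} = O + 0 = O$)
$b{\left(g \right)} = - \frac{1}{2}$ ($b{\left(g \right)} = -1 + \frac{\left(g + g\right) \frac{1}{g + g}}{2} = -1 + \frac{2 g \frac{1}{2 g}}{2} = -1 + \frac{1}{2} \cdot 1 = -1 + \frac{1}{2} = - \frac{1}{2}$)
$\left(-775 + b{\left(Z{\left(-4 \right)} \right)}\right) 377 = \left(-775 - \frac{1}{2}\right) 377 = \left(- \frac{1551}{2}\right) 377 = - \frac{584727}{2}$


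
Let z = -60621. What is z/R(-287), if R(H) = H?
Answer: 60621/287 ≈ 211.22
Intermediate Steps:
z/R(-287) = -60621/(-287) = -60621*(-1/287) = 60621/287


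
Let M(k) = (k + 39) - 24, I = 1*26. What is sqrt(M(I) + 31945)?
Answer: 3*sqrt(3554) ≈ 178.85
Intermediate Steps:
I = 26
M(k) = 15 + k (M(k) = (39 + k) - 24 = 15 + k)
sqrt(M(I) + 31945) = sqrt((15 + 26) + 31945) = sqrt(41 + 31945) = sqrt(31986) = 3*sqrt(3554)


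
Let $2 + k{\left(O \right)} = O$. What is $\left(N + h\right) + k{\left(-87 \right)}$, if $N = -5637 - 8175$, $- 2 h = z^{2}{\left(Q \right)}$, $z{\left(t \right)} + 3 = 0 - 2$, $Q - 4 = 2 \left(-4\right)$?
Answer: $- \frac{27827}{2} \approx -13914.0$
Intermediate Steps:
$Q = -4$ ($Q = 4 + 2 \left(-4\right) = 4 - 8 = -4$)
$k{\left(O \right)} = -2 + O$
$z{\left(t \right)} = -5$ ($z{\left(t \right)} = -3 + \left(0 - 2\right) = -3 - 2 = -5$)
$h = - \frac{25}{2}$ ($h = - \frac{\left(-5\right)^{2}}{2} = \left(- \frac{1}{2}\right) 25 = - \frac{25}{2} \approx -12.5$)
$N = -13812$
$\left(N + h\right) + k{\left(-87 \right)} = \left(-13812 - \frac{25}{2}\right) - 89 = - \frac{27649}{2} - 89 = - \frac{27827}{2}$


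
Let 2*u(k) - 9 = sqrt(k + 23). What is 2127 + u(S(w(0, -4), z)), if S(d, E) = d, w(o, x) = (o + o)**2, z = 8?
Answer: 4263/2 + sqrt(23)/2 ≈ 2133.9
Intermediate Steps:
w(o, x) = 4*o**2 (w(o, x) = (2*o)**2 = 4*o**2)
u(k) = 9/2 + sqrt(23 + k)/2 (u(k) = 9/2 + sqrt(k + 23)/2 = 9/2 + sqrt(23 + k)/2)
2127 + u(S(w(0, -4), z)) = 2127 + (9/2 + sqrt(23 + 4*0**2)/2) = 2127 + (9/2 + sqrt(23 + 4*0)/2) = 2127 + (9/2 + sqrt(23 + 0)/2) = 2127 + (9/2 + sqrt(23)/2) = 4263/2 + sqrt(23)/2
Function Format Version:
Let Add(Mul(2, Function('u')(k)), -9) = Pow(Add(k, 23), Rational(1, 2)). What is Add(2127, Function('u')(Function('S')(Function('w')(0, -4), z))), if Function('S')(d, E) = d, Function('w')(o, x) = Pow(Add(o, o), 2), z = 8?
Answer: Add(Rational(4263, 2), Mul(Rational(1, 2), Pow(23, Rational(1, 2)))) ≈ 2133.9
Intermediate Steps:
Function('w')(o, x) = Mul(4, Pow(o, 2)) (Function('w')(o, x) = Pow(Mul(2, o), 2) = Mul(4, Pow(o, 2)))
Function('u')(k) = Add(Rational(9, 2), Mul(Rational(1, 2), Pow(Add(23, k), Rational(1, 2)))) (Function('u')(k) = Add(Rational(9, 2), Mul(Rational(1, 2), Pow(Add(k, 23), Rational(1, 2)))) = Add(Rational(9, 2), Mul(Rational(1, 2), Pow(Add(23, k), Rational(1, 2)))))
Add(2127, Function('u')(Function('S')(Function('w')(0, -4), z))) = Add(2127, Add(Rational(9, 2), Mul(Rational(1, 2), Pow(Add(23, Mul(4, Pow(0, 2))), Rational(1, 2))))) = Add(2127, Add(Rational(9, 2), Mul(Rational(1, 2), Pow(Add(23, Mul(4, 0)), Rational(1, 2))))) = Add(2127, Add(Rational(9, 2), Mul(Rational(1, 2), Pow(Add(23, 0), Rational(1, 2))))) = Add(2127, Add(Rational(9, 2), Mul(Rational(1, 2), Pow(23, Rational(1, 2))))) = Add(Rational(4263, 2), Mul(Rational(1, 2), Pow(23, Rational(1, 2))))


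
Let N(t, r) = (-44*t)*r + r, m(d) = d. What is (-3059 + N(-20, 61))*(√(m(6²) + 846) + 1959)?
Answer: 99286038 + 1064322*√2 ≈ 1.0079e+8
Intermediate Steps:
N(t, r) = r - 44*r*t (N(t, r) = -44*r*t + r = r - 44*r*t)
(-3059 + N(-20, 61))*(√(m(6²) + 846) + 1959) = (-3059 + 61*(1 - 44*(-20)))*(√(6² + 846) + 1959) = (-3059 + 61*(1 + 880))*(√(36 + 846) + 1959) = (-3059 + 61*881)*(√882 + 1959) = (-3059 + 53741)*(21*√2 + 1959) = 50682*(1959 + 21*√2) = 99286038 + 1064322*√2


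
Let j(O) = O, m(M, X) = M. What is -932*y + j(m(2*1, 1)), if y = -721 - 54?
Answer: 722302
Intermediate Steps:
y = -775
-932*y + j(m(2*1, 1)) = -932*(-775) + 2*1 = 722300 + 2 = 722302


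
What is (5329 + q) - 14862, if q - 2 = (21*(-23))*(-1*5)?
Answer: -7116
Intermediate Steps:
q = 2417 (q = 2 + (21*(-23))*(-1*5) = 2 - 483*(-5) = 2 + 2415 = 2417)
(5329 + q) - 14862 = (5329 + 2417) - 14862 = 7746 - 14862 = -7116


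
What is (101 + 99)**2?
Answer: 40000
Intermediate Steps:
(101 + 99)**2 = 200**2 = 40000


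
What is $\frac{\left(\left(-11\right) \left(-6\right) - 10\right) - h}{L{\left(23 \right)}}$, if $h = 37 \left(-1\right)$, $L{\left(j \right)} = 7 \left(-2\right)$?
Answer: $- \frac{93}{14} \approx -6.6429$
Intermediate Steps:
$L{\left(j \right)} = -14$
$h = -37$
$\frac{\left(\left(-11\right) \left(-6\right) - 10\right) - h}{L{\left(23 \right)}} = \frac{\left(\left(-11\right) \left(-6\right) - 10\right) - -37}{-14} = \left(\left(66 - 10\right) + 37\right) \left(- \frac{1}{14}\right) = \left(56 + 37\right) \left(- \frac{1}{14}\right) = 93 \left(- \frac{1}{14}\right) = - \frac{93}{14}$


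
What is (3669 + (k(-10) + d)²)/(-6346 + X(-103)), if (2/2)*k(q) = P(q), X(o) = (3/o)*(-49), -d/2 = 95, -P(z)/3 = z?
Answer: -3014707/653491 ≈ -4.6132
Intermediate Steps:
P(z) = -3*z
d = -190 (d = -2*95 = -190)
X(o) = -147/o
k(q) = -3*q
(3669 + (k(-10) + d)²)/(-6346 + X(-103)) = (3669 + (-3*(-10) - 190)²)/(-6346 - 147/(-103)) = (3669 + (30 - 190)²)/(-6346 - 147*(-1/103)) = (3669 + (-160)²)/(-6346 + 147/103) = (3669 + 25600)/(-653491/103) = 29269*(-103/653491) = -3014707/653491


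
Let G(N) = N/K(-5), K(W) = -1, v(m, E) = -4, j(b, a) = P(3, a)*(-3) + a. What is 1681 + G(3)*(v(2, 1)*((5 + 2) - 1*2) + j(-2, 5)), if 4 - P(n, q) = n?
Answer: 1735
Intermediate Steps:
P(n, q) = 4 - n
j(b, a) = -3 + a (j(b, a) = (4 - 1*3)*(-3) + a = (4 - 3)*(-3) + a = 1*(-3) + a = -3 + a)
G(N) = -N (G(N) = N/(-1) = N*(-1) = -N)
1681 + G(3)*(v(2, 1)*((5 + 2) - 1*2) + j(-2, 5)) = 1681 + (-1*3)*(-4*((5 + 2) - 1*2) + (-3 + 5)) = 1681 - 3*(-4*(7 - 2) + 2) = 1681 - 3*(-4*5 + 2) = 1681 - 3*(-20 + 2) = 1681 - 3*(-18) = 1681 + 54 = 1735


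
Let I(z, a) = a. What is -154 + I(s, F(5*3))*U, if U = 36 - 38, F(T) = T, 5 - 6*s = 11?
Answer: -184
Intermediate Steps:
s = -1 (s = ⅚ - ⅙*11 = ⅚ - 11/6 = -1)
U = -2
-154 + I(s, F(5*3))*U = -154 + (5*3)*(-2) = -154 + 15*(-2) = -154 - 30 = -184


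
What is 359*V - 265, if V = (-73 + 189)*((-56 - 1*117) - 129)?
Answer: -12576753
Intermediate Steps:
V = -35032 (V = 116*((-56 - 117) - 129) = 116*(-173 - 129) = 116*(-302) = -35032)
359*V - 265 = 359*(-35032) - 265 = -12576488 - 265 = -12576753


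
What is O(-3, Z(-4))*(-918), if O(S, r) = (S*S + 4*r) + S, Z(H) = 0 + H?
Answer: 9180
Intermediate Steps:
Z(H) = H
O(S, r) = S + S² + 4*r (O(S, r) = (S² + 4*r) + S = S + S² + 4*r)
O(-3, Z(-4))*(-918) = (-3 + (-3)² + 4*(-4))*(-918) = (-3 + 9 - 16)*(-918) = -10*(-918) = 9180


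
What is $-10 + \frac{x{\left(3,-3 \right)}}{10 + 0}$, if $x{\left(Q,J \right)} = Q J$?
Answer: $- \frac{109}{10} \approx -10.9$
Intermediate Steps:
$x{\left(Q,J \right)} = J Q$
$-10 + \frac{x{\left(3,-3 \right)}}{10 + 0} = -10 + \frac{\left(-3\right) 3}{10 + 0} = -10 - \frac{9}{10} = - \frac{109}{10}$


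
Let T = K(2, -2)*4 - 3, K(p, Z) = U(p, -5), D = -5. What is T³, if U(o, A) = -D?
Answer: 4913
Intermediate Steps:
U(o, A) = 5 (U(o, A) = -1*(-5) = 5)
K(p, Z) = 5
T = 17 (T = 5*4 - 3 = 20 - 3 = 17)
T³ = 17³ = 4913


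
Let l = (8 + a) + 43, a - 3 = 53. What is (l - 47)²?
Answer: 3600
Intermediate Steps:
a = 56 (a = 3 + 53 = 56)
l = 107 (l = (8 + 56) + 43 = 64 + 43 = 107)
(l - 47)² = (107 - 47)² = 60² = 3600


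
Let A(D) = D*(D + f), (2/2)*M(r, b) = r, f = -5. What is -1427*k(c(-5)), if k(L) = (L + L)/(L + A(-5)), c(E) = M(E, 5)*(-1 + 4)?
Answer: 8562/7 ≈ 1223.1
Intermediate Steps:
M(r, b) = r
A(D) = D*(-5 + D) (A(D) = D*(D - 5) = D*(-5 + D))
c(E) = 3*E (c(E) = E*(-1 + 4) = E*3 = 3*E)
k(L) = 2*L/(50 + L) (k(L) = (L + L)/(L - 5*(-5 - 5)) = (2*L)/(L - 5*(-10)) = (2*L)/(L + 50) = (2*L)/(50 + L) = 2*L/(50 + L))
-1427*k(c(-5)) = -2854*3*(-5)/(50 + 3*(-5)) = -2854*(-15)/(50 - 15) = -2854*(-15)/35 = -1427*(-6/7) = 8562/7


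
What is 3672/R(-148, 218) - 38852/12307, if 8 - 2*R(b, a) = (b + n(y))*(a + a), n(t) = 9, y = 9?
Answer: -188709568/62162657 ≈ -3.0357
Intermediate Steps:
R(b, a) = 4 - a*(9 + b) (R(b, a) = 4 - (b + 9)*(a + a)/2 = 4 - (9 + b)*2*a/2 = 4 - a*(9 + b))
3672/R(-148, 218) - 38852/12307 = 3672/(4 - 9*218 - 1*218*(-148)) - 38852/12307 = 3672/(4 - 1962 + 32264) - 38852*1/12307 = 3672/30306 - 38852/12307 = 3672*(1/30306) - 38852/12307 = 612/5051 - 38852/12307 = -188709568/62162657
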